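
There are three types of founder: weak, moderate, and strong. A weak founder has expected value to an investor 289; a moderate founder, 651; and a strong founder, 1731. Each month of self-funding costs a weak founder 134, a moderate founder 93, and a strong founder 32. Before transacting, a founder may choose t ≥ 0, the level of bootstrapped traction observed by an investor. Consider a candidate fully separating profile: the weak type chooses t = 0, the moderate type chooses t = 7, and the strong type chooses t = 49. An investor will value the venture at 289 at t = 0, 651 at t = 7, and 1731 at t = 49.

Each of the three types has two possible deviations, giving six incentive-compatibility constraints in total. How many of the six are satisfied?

Weak (own payoff 289): to t=7 gives 651 − 134×7 = -287 → no gain ✓; to t=49 gives 1731 − 134×49 = -4835 → no gain ✓.
Strong (own payoff 1731 − 32×49 = 163): to t=0 gives 289 → profitable ✗; to t=7 gives 651 − 32×7 = 427 → profitable ✗.
Moderate (own payoff 651 − 93×7 = 0): to t=0 gives 289 → profitable ✗; to t=49 gives 1731 − 93×49 = -2826 → no gain ✓.
3 of the 6 constraints hold; not an equilibrium.

3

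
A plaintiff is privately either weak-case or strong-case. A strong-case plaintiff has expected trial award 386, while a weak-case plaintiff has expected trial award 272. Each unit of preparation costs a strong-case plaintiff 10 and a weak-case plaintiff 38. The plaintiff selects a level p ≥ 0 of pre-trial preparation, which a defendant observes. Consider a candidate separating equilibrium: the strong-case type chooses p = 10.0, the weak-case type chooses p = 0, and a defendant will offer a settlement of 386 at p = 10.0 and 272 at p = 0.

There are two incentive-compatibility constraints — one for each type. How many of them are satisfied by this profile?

2

Strong-case type: signal → 386 − 10 × 10.0 = 286; deviate to 0 → 272. IC holds (286 ≥ 272).
Weak-case type: stay at 0 → 272; mimic → 386 − 38 × 10.0 = 6. IC holds (272 ≥ 6).
2 of 2 constraints hold, so this is a separating equilibrium.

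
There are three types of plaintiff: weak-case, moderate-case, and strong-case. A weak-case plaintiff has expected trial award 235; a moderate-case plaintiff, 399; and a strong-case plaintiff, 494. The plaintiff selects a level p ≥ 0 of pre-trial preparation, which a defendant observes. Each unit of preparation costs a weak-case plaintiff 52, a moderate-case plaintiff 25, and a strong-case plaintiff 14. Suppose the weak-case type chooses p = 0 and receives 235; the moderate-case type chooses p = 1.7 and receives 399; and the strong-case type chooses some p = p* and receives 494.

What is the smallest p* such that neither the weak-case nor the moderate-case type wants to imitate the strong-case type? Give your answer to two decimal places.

Moderate-case type (on-path payoff 399 − 25×1.7 = 356.5) won't mimic when 356.5 ≥ 494 − 25·p*, i.e. p* ≥ 5.50.
Weak-case type (on-path payoff 235) won't mimic when 235 ≥ 494 − 52·p*, i.e. p* ≥ 4.98.
Both must hold, so p* = max(4.98, 5.50) = 5.50. The moderate-case type's constraint binds.

5.50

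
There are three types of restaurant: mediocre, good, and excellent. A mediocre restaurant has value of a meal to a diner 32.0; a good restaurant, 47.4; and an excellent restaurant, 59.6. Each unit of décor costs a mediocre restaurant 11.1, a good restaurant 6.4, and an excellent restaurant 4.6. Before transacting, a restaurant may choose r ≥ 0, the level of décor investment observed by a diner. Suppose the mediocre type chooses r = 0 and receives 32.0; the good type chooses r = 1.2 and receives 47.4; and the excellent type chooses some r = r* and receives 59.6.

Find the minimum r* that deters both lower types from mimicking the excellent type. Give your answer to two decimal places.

3.11

Good type (on-path payoff 47.4 − 6.4×1.2 = 39.72) won't mimic when 39.72 ≥ 59.6 − 6.4·r*, i.e. r* ≥ 3.11.
Mediocre type (on-path payoff 32.0) won't mimic when 32.0 ≥ 59.6 − 11.1·r*, i.e. r* ≥ 2.49.
Both must hold, so r* = max(2.49, 3.11) = 3.11. The good type's constraint binds.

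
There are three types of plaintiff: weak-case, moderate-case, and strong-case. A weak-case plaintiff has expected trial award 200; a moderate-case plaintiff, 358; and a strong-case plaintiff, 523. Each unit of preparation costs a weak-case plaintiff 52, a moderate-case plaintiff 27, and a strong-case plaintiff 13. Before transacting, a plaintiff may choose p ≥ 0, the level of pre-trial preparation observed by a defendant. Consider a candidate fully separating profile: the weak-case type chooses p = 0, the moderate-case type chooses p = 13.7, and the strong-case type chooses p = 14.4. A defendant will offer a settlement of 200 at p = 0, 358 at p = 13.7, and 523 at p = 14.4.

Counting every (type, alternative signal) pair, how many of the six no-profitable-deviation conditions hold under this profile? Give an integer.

Strong-case (own payoff 523 − 13×14.4 = 335.8): to p=0 gives 200 → no gain ✓; to p=13.7 gives 358 − 13×13.7 = 179.9 → no gain ✓.
Weak-case (own payoff 200): to p=13.7 gives 358 − 52×13.7 = -354.4 → no gain ✓; to p=14.4 gives 523 − 52×14.4 = -225.8 → no gain ✓.
Moderate-case (own payoff 358 − 27×13.7 = -11.9): to p=0 gives 200 → profitable ✗; to p=14.4 gives 523 − 27×14.4 = 134.2 → profitable ✗.
4 of the 6 constraints hold; not an equilibrium.

4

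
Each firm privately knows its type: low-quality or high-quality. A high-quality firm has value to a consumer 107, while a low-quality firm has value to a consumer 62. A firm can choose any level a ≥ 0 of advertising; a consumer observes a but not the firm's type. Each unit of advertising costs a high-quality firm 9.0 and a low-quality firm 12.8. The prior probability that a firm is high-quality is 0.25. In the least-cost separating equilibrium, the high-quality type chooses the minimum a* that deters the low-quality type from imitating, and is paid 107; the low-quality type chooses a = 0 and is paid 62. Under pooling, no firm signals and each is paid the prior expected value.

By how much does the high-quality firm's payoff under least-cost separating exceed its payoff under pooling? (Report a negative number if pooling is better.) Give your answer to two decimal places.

Least-cost separating signal: a* solves 62 = 107 − 12.8·a*, so a* = (107 − 62)/12.8 ≈ 3.5156.
High-quality type's separating payoff: 107 − 9.0 × a* = 107 − 9.0 × (107 − 62)/12.8 = 107 − 405/12.8 ≈ 75.3594.
Pooling payoff: 0.25 × 107 + 0.75 × 62 = 73.25.
Difference: 75.3594 − 73.25 = 2.1094, i.e. 2.11 to two decimal places.
The high-quality type prefers to separate.

2.11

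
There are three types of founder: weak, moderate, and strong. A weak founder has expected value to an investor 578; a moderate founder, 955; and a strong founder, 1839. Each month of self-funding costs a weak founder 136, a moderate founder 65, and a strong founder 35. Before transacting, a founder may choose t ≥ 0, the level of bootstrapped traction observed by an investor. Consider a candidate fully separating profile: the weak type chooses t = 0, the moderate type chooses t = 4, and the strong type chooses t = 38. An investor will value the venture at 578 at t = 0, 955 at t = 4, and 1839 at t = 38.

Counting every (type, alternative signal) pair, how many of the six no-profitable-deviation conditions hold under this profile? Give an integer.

4

Moderate (own payoff 955 − 65×4 = 695): to t=0 gives 578 → no gain ✓; to t=38 gives 1839 − 65×38 = -631 → no gain ✓.
Strong (own payoff 1839 − 35×38 = 509): to t=0 gives 578 → profitable ✗; to t=4 gives 955 − 35×4 = 815 → profitable ✗.
Weak (own payoff 578): to t=4 gives 955 − 136×4 = 411 → no gain ✓; to t=38 gives 1839 − 136×38 = -3329 → no gain ✓.
4 of the 6 constraints hold; not an equilibrium.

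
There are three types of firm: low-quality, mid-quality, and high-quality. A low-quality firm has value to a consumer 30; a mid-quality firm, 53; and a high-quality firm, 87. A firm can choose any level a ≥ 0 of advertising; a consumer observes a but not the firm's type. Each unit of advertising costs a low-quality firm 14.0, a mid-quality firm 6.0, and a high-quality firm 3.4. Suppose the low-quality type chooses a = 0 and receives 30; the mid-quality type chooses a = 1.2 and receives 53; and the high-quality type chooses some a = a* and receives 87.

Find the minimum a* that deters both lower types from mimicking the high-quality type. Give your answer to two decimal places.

6.87

Mid-quality type (on-path payoff 53 − 6.0×1.2 = 45.8) won't mimic when 45.8 ≥ 87 − 6.0·a*, i.e. a* ≥ 6.87.
Low-quality type (on-path payoff 30) won't mimic when 30 ≥ 87 − 14.0·a*, i.e. a* ≥ 4.07.
Both must hold, so a* = max(4.07, 6.87) = 6.87. The mid-quality type's constraint binds.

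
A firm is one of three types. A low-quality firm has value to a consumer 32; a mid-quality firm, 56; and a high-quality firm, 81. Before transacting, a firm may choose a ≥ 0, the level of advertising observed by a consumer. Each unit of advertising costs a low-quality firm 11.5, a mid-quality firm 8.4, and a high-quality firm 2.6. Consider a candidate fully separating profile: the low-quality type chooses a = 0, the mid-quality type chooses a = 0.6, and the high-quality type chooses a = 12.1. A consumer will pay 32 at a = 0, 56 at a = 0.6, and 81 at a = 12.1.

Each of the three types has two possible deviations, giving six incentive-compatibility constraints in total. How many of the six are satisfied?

High-quality (own payoff 81 − 2.6×12.1 = 49.54): to a=0 gives 32 → no gain ✓; to a=0.6 gives 56 − 2.6×0.6 = 54.44 → profitable ✗.
Mid-quality (own payoff 56 − 8.4×0.6 = 50.96): to a=0 gives 32 → no gain ✓; to a=12.1 gives 81 − 8.4×12.1 = -20.64 → no gain ✓.
Low-quality (own payoff 32): to a=0.6 gives 56 − 11.5×0.6 = 49.1 → profitable ✗; to a=12.1 gives 81 − 11.5×12.1 = -58.15 → no gain ✓.
4 of the 6 constraints hold; not an equilibrium.

4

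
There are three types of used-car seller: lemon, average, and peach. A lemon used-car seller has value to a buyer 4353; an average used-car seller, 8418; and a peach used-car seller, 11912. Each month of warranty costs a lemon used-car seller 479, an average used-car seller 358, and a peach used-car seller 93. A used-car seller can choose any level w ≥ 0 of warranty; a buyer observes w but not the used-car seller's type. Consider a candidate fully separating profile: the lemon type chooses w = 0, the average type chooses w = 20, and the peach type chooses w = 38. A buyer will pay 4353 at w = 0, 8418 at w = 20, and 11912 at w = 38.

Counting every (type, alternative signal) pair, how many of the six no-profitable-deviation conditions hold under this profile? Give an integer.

5

Peach (own payoff 11912 − 93×38 = 8378): to w=0 gives 4353 → no gain ✓; to w=20 gives 8418 − 93×20 = 6558 → no gain ✓.
Lemon (own payoff 4353): to w=20 gives 8418 − 479×20 = -1162 → no gain ✓; to w=38 gives 11912 − 479×38 = -6290 → no gain ✓.
Average (own payoff 8418 − 358×20 = 1258): to w=0 gives 4353 → profitable ✗; to w=38 gives 11912 − 358×38 = -1692 → no gain ✓.
5 of the 6 constraints hold; not an equilibrium.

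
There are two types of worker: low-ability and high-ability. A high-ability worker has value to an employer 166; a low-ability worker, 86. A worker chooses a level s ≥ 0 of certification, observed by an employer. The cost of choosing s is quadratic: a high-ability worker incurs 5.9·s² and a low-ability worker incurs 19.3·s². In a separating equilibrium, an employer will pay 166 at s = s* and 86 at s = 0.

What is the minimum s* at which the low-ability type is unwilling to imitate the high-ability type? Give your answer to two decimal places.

2.04

The low-ability type at s = 0 receives 86; imitating at s* yields 166 − 19.3·s*².
Indifference: 86 = 166 − 19.3·s*², so s*² = (166 − 86) / 19.3 ≈ 4.1451.
s* = √4.1451 ≈ 2.04.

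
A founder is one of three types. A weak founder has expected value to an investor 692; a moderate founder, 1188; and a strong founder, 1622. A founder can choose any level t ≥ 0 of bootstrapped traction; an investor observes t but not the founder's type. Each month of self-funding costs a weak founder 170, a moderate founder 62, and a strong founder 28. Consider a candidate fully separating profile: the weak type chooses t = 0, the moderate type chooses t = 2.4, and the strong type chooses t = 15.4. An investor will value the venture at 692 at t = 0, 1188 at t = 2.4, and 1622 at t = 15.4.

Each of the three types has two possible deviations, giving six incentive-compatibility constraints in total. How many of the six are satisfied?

Weak (own payoff 692): to t=2.4 gives 1188 − 170×2.4 = 780 → profitable ✗; to t=15.4 gives 1622 − 170×15.4 = -996 → no gain ✓.
Strong (own payoff 1622 − 28×15.4 = 1190.8): to t=0 gives 692 → no gain ✓; to t=2.4 gives 1188 − 28×2.4 = 1120.8 → no gain ✓.
Moderate (own payoff 1188 − 62×2.4 = 1039.2): to t=0 gives 692 → no gain ✓; to t=15.4 gives 1622 − 62×15.4 = 667.2 → no gain ✓.
5 of the 6 constraints hold; not an equilibrium.

5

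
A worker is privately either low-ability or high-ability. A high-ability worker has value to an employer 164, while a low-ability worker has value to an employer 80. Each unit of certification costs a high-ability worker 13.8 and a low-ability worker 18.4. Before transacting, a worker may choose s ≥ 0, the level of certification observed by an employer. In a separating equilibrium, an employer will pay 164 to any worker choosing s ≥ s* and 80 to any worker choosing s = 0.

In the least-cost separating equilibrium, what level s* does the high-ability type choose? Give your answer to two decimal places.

4.57

A low-ability worker choosing s = 0 receives 80.
Imitating at s* instead would pay 164 at cost 18.4·s*, netting 164 − 18.4·s*.
Indifference: 80 = 164 − 18.4·s*, so s* = (164 − 80) / 18.4 ≈ 4.57.
At s* the low-ability type's incentive constraint just binds; the high-ability type strictly prefers s* since its per-unit cost is lower.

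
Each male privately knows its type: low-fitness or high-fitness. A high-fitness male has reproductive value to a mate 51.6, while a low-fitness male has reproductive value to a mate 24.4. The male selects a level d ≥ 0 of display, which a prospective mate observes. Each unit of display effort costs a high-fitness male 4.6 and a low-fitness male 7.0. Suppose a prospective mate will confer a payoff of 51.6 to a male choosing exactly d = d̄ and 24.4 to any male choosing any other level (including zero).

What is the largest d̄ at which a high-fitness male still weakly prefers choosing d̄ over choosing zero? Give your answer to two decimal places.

5.91

Choosing d̄ yields the high-fitness type 51.6 − 4.6·d̄; choosing zero yields 24.4.
The high-fitness type is indifferent at 51.6 − 4.6·d̄ = 24.4, i.e. d̄ = (51.6 − 24.4) / 4.6 ≈ 5.91.
For any d̄ above 5.91 the high-fitness type would rather pool at zero, so separation collapses.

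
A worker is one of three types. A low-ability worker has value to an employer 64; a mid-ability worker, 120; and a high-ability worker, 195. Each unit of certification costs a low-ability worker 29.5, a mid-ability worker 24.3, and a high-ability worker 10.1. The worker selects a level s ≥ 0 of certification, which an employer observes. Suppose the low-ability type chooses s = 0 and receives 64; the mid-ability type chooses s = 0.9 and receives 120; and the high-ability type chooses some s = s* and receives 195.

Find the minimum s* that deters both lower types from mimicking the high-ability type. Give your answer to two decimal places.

4.44

Low-ability type (on-path payoff 64) won't mimic when 64 ≥ 195 − 29.5·s*, i.e. s* ≥ 4.44.
Mid-ability type (on-path payoff 120 − 24.3×0.9 = 98.13) won't mimic when 98.13 ≥ 195 − 24.3·s*, i.e. s* ≥ 3.99.
Both must hold, so s* = max(4.44, 3.99) = 4.44. The low-ability type's constraint binds.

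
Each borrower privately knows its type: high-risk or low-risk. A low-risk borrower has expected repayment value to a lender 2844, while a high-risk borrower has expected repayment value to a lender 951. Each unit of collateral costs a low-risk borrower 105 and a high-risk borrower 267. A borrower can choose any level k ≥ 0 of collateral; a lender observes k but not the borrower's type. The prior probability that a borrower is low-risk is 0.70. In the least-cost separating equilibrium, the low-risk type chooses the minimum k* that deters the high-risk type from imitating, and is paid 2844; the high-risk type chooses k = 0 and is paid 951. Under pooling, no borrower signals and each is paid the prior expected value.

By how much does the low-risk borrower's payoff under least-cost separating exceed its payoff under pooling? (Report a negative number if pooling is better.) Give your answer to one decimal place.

-176.5

Least-cost separating signal: k* solves 951 = 2844 − 267·k*, so k* = (2844 − 951)/267 ≈ 7.0899.
Low-risk type's separating payoff: 2844 − 105 × k* = 2844 − 105 × (2844 − 951)/267 = 2844 − 198765/267 ≈ 2099.562.
Pooling payoff: 0.70 × 2844 + 0.30 × 951 = 2276.1.
Difference: 2099.562 − 2276.1 = -176.538, i.e. -176.5 to one decimal place.
The low-risk type would prefer the pooling outcome.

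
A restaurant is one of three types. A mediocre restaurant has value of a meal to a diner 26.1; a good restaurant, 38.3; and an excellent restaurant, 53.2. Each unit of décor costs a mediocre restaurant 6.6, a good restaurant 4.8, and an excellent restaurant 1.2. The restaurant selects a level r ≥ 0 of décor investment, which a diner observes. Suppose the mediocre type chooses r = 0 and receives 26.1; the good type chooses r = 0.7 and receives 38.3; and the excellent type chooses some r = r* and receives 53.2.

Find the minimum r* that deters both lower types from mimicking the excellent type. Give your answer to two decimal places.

4.11

Good type (on-path payoff 38.3 − 4.8×0.7 = 34.94) won't mimic when 34.94 ≥ 53.2 − 4.8·r*, i.e. r* ≥ 3.80.
Mediocre type (on-path payoff 26.1) won't mimic when 26.1 ≥ 53.2 − 6.6·r*, i.e. r* ≥ 4.11.
Both must hold, so r* = max(4.11, 3.80) = 4.11. The mediocre type's constraint binds.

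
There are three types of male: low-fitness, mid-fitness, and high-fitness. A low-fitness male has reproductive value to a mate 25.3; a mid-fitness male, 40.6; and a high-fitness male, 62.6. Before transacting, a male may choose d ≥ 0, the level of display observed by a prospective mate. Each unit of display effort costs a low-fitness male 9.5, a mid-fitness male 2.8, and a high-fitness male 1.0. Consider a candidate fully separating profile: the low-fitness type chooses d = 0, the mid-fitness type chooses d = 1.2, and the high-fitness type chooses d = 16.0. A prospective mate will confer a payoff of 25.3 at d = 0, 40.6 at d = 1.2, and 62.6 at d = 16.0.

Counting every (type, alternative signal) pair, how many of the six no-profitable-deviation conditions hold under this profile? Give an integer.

5

High-fitness (own payoff 62.6 − 1.0×16.0 = 46.6): to d=0 gives 25.3 → no gain ✓; to d=1.2 gives 40.6 − 1.0×1.2 = 39.4 → no gain ✓.
Low-fitness (own payoff 25.3): to d=1.2 gives 40.6 − 9.5×1.2 = 29.2 → profitable ✗; to d=16.0 gives 62.6 − 9.5×16.0 = -89.4 → no gain ✓.
Mid-fitness (own payoff 40.6 − 2.8×1.2 = 37.24): to d=0 gives 25.3 → no gain ✓; to d=16.0 gives 62.6 − 2.8×16.0 = 17.8 → no gain ✓.
5 of the 6 constraints hold; not an equilibrium.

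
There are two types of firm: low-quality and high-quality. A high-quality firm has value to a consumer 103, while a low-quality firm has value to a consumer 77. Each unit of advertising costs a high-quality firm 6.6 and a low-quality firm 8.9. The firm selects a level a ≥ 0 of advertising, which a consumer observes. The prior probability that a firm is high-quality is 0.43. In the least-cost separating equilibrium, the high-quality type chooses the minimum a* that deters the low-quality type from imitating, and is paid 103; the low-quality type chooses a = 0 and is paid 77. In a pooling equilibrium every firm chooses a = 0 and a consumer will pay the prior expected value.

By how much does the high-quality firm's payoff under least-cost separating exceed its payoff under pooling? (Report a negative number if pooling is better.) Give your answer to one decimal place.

-4.5

Least-cost separating signal: a* solves 77 = 103 − 8.9·a*, so a* = (103 − 77)/8.9 ≈ 2.9213.
High-quality type's separating payoff: 103 − 6.6 × a* = 103 − 6.6 × (103 − 77)/8.9 = 103 − 171.6/8.9 ≈ 83.719.
Pooling payoff: 0.43 × 103 + 0.57 × 77 = 88.18.
Difference: 83.719 − 88.18 = -4.461, i.e. -4.5 to one decimal place.
The high-quality type would prefer the pooling outcome.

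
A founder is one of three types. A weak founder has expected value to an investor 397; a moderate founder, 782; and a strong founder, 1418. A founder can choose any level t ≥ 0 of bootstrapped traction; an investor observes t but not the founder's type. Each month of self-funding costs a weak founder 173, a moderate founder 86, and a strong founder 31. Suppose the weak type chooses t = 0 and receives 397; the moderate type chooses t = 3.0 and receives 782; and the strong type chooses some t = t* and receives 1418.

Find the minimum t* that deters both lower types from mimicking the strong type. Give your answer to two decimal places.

Weak type (on-path payoff 397) won't mimic when 397 ≥ 1418 − 173·t*, i.e. t* ≥ 5.90.
Moderate type (on-path payoff 782 − 86×3.0 = 524) won't mimic when 524 ≥ 1418 − 86·t*, i.e. t* ≥ 10.40.
Both must hold, so t* = max(5.90, 10.40) = 10.40. The moderate type's constraint binds.

10.40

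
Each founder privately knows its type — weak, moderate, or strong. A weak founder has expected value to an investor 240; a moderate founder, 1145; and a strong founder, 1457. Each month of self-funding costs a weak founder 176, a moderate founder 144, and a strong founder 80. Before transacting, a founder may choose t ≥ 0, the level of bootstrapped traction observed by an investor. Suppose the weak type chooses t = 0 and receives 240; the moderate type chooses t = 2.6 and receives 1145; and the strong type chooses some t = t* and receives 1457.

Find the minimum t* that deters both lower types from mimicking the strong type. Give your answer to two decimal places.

Moderate type (on-path payoff 1145 − 144×2.6 = 770.6) won't mimic when 770.6 ≥ 1457 − 144·t*, i.e. t* ≥ 4.77.
Weak type (on-path payoff 240) won't mimic when 240 ≥ 1457 − 176·t*, i.e. t* ≥ 6.91.
Both must hold, so t* = max(6.91, 4.77) = 6.91. The weak type's constraint binds.

6.91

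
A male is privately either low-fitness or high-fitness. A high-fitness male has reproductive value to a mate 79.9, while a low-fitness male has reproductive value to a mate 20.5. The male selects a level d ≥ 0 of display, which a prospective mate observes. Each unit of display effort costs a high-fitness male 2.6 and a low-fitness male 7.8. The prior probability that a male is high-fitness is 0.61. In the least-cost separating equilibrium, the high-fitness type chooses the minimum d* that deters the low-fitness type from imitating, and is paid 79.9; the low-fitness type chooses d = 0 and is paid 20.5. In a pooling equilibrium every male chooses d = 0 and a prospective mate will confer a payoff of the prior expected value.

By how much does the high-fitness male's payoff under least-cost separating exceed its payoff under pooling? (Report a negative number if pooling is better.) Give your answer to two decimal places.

Least-cost separating signal: d* solves 20.5 = 79.9 − 7.8·d*, so d* = (79.9 − 20.5)/7.8 ≈ 7.6154.
High-fitness type's separating payoff: 79.9 − 2.6 × d* = 79.9 − 2.6 × (79.9 − 20.5)/7.8 = 79.9 − 154.44/7.8 = 60.1.
Pooling payoff: 0.61 × 79.9 + 0.39 × 20.5 = 56.734.
Difference: 60.1 − 56.734 = 3.366, i.e. 3.37 to two decimal places.
The high-fitness type prefers to separate.

3.37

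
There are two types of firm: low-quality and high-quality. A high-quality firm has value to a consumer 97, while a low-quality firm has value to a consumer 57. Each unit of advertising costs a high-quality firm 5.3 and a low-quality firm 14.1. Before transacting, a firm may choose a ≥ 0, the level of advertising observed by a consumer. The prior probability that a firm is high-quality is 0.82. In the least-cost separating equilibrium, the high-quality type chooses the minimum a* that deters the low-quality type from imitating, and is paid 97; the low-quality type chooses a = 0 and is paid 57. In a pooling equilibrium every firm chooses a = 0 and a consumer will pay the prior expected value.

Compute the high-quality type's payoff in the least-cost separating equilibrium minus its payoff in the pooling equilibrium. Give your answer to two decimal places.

Least-cost separating signal: a* solves 57 = 97 − 14.1·a*, so a* = (97 − 57)/14.1 ≈ 2.8369.
High-quality type's separating payoff: 97 − 5.3 × a* = 97 − 5.3 × (97 − 57)/14.1 = 97 − 212/14.1 ≈ 81.9645.
Pooling payoff: 0.82 × 97 + 0.18 × 57 = 89.8.
Difference: 81.9645 − 89.8 = -7.8355, i.e. -7.84 to two decimal places.
The high-quality type would prefer the pooling outcome.

-7.84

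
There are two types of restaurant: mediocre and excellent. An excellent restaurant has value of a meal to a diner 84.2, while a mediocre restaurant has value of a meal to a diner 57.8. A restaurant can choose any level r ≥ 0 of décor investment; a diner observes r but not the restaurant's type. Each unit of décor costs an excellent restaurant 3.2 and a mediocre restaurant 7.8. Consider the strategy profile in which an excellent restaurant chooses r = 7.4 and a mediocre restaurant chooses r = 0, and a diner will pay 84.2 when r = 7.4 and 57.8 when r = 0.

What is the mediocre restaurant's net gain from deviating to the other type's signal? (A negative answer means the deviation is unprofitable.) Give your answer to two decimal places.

Playing r = 0 the mediocre restaurant receives 57.8.
Deviating to r = 7.4 brings payment 84.2 at cost 7.8 × 7.4 = 57.72, netting 26.48.
Gain from deviating: 26.48 − 57.8 = -31.32.
The gain is negative, so the mediocre type's incentive-compatibility constraint is satisfied.

-31.32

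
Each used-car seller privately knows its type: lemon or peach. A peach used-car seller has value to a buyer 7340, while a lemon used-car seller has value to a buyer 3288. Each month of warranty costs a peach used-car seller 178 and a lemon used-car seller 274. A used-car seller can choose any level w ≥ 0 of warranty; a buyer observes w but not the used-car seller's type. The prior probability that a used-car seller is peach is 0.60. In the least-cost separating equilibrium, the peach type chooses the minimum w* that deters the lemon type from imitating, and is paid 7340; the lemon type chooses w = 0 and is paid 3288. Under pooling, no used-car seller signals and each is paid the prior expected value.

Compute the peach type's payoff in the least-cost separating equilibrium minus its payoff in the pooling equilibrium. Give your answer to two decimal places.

-1011.52

Least-cost separating signal: w* solves 3288 = 7340 − 274·w*, so w* = (7340 − 3288)/274 ≈ 14.7883.
Peach type's separating payoff: 7340 − 178 × w* = 7340 − 178 × (7340 − 3288)/274 = 7340 − 721256/274 ≈ 4707.6788.
Pooling payoff: 0.60 × 7340 + 0.40 × 3288 = 5719.2.
Difference: 4707.6788 − 5719.2 = -1011.5212, i.e. -1011.52 to two decimal places.
The peach type would prefer the pooling outcome.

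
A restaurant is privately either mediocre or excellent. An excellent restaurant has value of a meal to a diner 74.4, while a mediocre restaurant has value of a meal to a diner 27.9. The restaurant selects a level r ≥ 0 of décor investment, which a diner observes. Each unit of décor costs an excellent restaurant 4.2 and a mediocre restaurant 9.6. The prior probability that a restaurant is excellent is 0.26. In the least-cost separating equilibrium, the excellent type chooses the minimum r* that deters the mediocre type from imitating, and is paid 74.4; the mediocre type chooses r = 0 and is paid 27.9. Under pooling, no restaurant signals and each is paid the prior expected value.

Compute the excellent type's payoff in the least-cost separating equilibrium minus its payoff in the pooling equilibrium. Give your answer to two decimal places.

Least-cost separating signal: r* solves 27.9 = 74.4 − 9.6·r*, so r* = (74.4 − 27.9)/9.6 ≈ 4.8438.
Excellent type's separating payoff: 74.4 − 4.2 × r* = 74.4 − 4.2 × (74.4 − 27.9)/9.6 = 74.4 − 195.3/9.6 ≈ 54.0563.
Pooling payoff: 0.26 × 74.4 + 0.74 × 27.9 = 39.99.
Difference: 54.0563 − 39.99 = 14.0663, i.e. 14.07 to two decimal places.
The excellent type prefers to separate.

14.07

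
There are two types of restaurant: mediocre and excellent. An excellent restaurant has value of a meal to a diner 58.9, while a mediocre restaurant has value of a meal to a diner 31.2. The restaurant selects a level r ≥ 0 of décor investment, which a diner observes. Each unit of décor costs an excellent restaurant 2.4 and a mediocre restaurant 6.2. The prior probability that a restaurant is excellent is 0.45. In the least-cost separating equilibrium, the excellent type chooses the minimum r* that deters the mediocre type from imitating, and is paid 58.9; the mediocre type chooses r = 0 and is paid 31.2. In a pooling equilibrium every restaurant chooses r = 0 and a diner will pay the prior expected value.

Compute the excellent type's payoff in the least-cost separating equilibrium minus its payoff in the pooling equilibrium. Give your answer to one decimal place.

Least-cost separating signal: r* solves 31.2 = 58.9 − 6.2·r*, so r* = (58.9 − 31.2)/6.2 ≈ 4.4677.
Excellent type's separating payoff: 58.9 − 2.4 × r* = 58.9 − 2.4 × (58.9 − 31.2)/6.2 = 58.9 − 66.48/6.2 ≈ 48.177.
Pooling payoff: 0.45 × 58.9 + 0.55 × 31.2 = 43.665.
Difference: 48.177 − 43.665 = 4.512, i.e. 4.5 to one decimal place.
The excellent type prefers to separate.

4.5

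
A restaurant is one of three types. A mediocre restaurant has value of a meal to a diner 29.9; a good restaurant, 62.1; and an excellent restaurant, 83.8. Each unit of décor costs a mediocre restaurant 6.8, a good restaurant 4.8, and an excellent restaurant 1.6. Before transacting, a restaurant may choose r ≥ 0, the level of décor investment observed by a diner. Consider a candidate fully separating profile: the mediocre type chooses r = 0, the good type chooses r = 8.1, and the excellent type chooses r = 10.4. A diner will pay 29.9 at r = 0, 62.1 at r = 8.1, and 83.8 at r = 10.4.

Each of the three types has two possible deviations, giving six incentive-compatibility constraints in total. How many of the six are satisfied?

Excellent (own payoff 83.8 − 1.6×10.4 = 67.16): to r=0 gives 29.9 → no gain ✓; to r=8.1 gives 62.1 − 1.6×8.1 = 49.14 → no gain ✓.
Good (own payoff 62.1 − 4.8×8.1 = 23.22): to r=0 gives 29.9 → profitable ✗; to r=10.4 gives 83.8 − 4.8×10.4 = 33.88 → profitable ✗.
Mediocre (own payoff 29.9): to r=8.1 gives 62.1 − 6.8×8.1 = 7.02 → no gain ✓; to r=10.4 gives 83.8 − 6.8×10.4 = 13.08 → no gain ✓.
4 of the 6 constraints hold; not an equilibrium.

4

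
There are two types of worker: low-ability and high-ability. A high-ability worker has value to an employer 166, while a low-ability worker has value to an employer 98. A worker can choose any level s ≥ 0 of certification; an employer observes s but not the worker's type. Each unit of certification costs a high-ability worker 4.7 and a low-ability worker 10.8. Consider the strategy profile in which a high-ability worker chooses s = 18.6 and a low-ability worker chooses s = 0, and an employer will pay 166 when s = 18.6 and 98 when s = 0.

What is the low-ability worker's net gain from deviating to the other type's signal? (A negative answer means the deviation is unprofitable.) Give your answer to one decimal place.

Playing s = 0 the low-ability worker receives 98.
Deviating to s = 18.6 brings payment 166 at cost 10.8 × 18.6 = 200.88, netting -34.88.
Gain from deviating: -34.88 − 98 = -132.88, i.e. -132.9 to one decimal place.
The gain is negative, so the low-ability type's incentive-compatibility constraint is satisfied.

-132.9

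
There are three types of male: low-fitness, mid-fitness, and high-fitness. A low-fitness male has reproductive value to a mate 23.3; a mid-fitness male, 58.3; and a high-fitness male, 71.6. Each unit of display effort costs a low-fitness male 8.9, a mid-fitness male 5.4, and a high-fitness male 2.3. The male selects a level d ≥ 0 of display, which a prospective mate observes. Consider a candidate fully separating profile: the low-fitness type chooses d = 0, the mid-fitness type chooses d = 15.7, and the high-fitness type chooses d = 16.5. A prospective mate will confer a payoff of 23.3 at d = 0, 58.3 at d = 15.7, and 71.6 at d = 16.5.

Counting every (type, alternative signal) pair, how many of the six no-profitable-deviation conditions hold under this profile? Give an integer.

Low-fitness (own payoff 23.3): to d=15.7 gives 58.3 − 8.9×15.7 = -81.43 → no gain ✓; to d=16.5 gives 71.6 − 8.9×16.5 = -75.25 → no gain ✓.
Mid-fitness (own payoff 58.3 − 5.4×15.7 = -26.48): to d=0 gives 23.3 → profitable ✗; to d=16.5 gives 71.6 − 5.4×16.5 = -17.5 → profitable ✗.
High-fitness (own payoff 71.6 − 2.3×16.5 = 33.65): to d=0 gives 23.3 → no gain ✓; to d=15.7 gives 58.3 − 2.3×15.7 = 22.19 → no gain ✓.
4 of the 6 constraints hold; not an equilibrium.

4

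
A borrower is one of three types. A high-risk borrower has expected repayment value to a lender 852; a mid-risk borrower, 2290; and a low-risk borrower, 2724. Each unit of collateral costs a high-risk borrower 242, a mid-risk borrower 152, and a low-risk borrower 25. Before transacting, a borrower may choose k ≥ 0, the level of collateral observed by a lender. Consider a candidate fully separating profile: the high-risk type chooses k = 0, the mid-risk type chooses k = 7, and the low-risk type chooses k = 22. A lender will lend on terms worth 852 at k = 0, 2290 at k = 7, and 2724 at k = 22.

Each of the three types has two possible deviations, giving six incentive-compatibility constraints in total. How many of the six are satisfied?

6

Low-risk (own payoff 2724 − 25×22 = 2174): to k=0 gives 852 → no gain ✓; to k=7 gives 2290 − 25×7 = 2115 → no gain ✓.
Mid-risk (own payoff 2290 − 152×7 = 1226): to k=0 gives 852 → no gain ✓; to k=22 gives 2724 − 152×22 = -620 → no gain ✓.
High-risk (own payoff 852): to k=7 gives 2290 − 242×7 = 596 → no gain ✓; to k=22 gives 2724 − 242×22 = -2600 → no gain ✓.
6 of the 6 constraints hold; this profile is a separating equilibrium.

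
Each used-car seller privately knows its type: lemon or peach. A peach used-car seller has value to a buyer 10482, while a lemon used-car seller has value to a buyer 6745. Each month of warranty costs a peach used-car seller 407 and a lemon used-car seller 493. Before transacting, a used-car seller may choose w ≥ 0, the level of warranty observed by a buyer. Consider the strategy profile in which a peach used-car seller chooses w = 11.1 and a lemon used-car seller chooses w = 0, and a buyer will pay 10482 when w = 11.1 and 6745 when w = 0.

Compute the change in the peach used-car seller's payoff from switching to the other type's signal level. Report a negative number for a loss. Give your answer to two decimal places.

780.70

Playing w = 11.1 the peach used-car seller receives 10482 − 407 × 11.1 = 5964.3.
Deviating to w = 0 yields 6745 instead.
Gain from deviating: 6745 − 5964.3 = 780.70.
The gain is positive, so the peach type's incentive-compatibility constraint is violated — this profile is not a separating equilibrium.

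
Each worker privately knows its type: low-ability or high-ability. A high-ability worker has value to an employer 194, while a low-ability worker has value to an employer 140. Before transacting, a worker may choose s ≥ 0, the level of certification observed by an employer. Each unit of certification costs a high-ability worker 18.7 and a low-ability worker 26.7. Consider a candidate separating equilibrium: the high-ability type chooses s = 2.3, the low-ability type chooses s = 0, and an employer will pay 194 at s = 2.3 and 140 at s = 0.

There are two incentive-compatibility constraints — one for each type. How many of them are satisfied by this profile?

2

Low-ability type: stay at 0 → 140; mimic → 194 − 26.7 × 2.3 = 132.59. IC holds (140 ≥ 132.59).
High-ability type: signal → 194 − 18.7 × 2.3 = 150.99; deviate to 0 → 140. IC holds (150.99 ≥ 140).
2 of 2 constraints hold, so this is a separating equilibrium.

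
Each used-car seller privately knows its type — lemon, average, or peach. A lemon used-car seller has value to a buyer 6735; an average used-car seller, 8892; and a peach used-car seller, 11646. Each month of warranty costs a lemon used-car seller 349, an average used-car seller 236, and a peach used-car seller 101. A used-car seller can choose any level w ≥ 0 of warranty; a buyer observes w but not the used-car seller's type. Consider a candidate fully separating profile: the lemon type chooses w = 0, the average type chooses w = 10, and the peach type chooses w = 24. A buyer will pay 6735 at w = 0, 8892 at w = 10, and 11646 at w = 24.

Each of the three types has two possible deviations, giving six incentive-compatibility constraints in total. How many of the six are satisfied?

Peach (own payoff 11646 − 101×24 = 9222): to w=0 gives 6735 → no gain ✓; to w=10 gives 8892 − 101×10 = 7882 → no gain ✓.
Lemon (own payoff 6735): to w=10 gives 8892 − 349×10 = 5402 → no gain ✓; to w=24 gives 11646 − 349×24 = 3270 → no gain ✓.
Average (own payoff 8892 − 236×10 = 6532): to w=0 gives 6735 → profitable ✗; to w=24 gives 11646 − 236×24 = 5982 → no gain ✓.
5 of the 6 constraints hold; not an equilibrium.

5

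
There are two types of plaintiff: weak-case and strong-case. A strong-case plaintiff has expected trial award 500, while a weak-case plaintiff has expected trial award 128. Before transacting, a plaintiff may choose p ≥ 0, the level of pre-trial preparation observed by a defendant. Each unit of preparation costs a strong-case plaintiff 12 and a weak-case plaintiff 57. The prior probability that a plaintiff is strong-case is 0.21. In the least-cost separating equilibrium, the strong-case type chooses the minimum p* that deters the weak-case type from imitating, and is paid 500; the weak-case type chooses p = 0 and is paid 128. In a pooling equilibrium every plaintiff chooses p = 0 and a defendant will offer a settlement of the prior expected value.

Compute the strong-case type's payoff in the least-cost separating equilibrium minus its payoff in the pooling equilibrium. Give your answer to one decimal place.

Least-cost separating signal: p* solves 128 = 500 − 57·p*, so p* = (500 − 128)/57 ≈ 6.5263.
Strong-case type's separating payoff: 500 − 12 × p* = 500 − 12 × (500 − 128)/57 = 500 − 4464/57 ≈ 421.684.
Pooling payoff: 0.21 × 500 + 0.79 × 128 = 206.12.
Difference: 421.684 − 206.12 = 215.564, i.e. 215.6 to one decimal place.
The strong-case type prefers to separate.

215.6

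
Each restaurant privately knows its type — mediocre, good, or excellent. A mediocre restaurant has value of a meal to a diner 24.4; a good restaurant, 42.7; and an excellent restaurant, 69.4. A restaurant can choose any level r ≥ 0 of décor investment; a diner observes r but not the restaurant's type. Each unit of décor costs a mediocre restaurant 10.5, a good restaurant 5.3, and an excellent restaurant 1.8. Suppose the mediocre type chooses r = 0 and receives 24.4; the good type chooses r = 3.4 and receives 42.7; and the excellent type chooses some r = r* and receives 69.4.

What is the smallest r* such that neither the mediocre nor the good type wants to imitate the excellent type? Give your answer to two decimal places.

Mediocre type (on-path payoff 24.4) won't mimic when 24.4 ≥ 69.4 − 10.5·r*, i.e. r* ≥ 4.29.
Good type (on-path payoff 42.7 − 5.3×3.4 = 24.68) won't mimic when 24.68 ≥ 69.4 − 5.3·r*, i.e. r* ≥ 8.44.
Both must hold, so r* = max(4.29, 8.44) = 8.44. The good type's constraint binds.

8.44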